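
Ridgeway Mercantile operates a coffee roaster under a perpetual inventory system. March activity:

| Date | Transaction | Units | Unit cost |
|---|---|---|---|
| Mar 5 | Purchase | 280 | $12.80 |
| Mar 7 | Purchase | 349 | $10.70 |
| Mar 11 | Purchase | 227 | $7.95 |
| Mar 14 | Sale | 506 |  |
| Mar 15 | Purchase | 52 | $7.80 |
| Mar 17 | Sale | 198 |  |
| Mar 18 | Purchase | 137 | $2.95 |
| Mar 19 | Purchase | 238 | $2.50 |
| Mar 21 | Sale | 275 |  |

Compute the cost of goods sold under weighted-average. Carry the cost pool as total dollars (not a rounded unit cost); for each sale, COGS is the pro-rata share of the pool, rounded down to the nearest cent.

After Mar 5: 280 on hand, pool $3,584.00 (≈ $12.8000 each)
After Mar 7: 629 on hand, pool $7,318.30 (≈ $11.6348 each)
After Mar 11: 856 on hand, pool $9,122.95 (≈ $10.6577 each)
Mar 14, sell 506: 506/856 × $9,122.95 → $5,392.77
After Mar 15: 402 on hand, pool $4,135.78 (≈ $10.2880 each)
Mar 17, sell 198: 198/402 × $4,135.78 → $2,037.02
After Mar 18: 341 on hand, pool $2,502.91 (≈ $7.3399 each)
After Mar 19: 579 on hand, pool $3,097.91 (≈ $5.3504 each)
Mar 21, sell 275: 275/579 × $3,097.91 → $1,471.37
Total COGS = $5,392.77 + $2,037.02 + $1,471.37 = $8,901.16
Ending inventory (cost pool remaining) = $1,626.54

COGS = $8,901.16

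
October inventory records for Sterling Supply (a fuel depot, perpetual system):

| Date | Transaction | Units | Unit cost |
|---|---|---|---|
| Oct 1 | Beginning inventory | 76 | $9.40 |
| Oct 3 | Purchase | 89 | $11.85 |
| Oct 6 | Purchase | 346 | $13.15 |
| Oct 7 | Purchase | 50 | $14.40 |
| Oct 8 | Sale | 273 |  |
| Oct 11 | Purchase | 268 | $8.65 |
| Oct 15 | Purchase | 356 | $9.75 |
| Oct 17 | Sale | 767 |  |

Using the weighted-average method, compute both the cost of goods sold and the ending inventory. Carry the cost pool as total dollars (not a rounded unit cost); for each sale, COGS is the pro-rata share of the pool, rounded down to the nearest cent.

After Oct 1: 76 on hand, pool $714.40 (≈ $9.4000 each)
After Oct 3: 165 on hand, pool $1,769.05 (≈ $10.7215 each)
After Oct 6: 511 on hand, pool $6,318.95 (≈ $12.3659 each)
After Oct 7: 561 on hand, pool $7,038.95 (≈ $12.5471 each)
Oct 8, sell 273: 273/561 × $7,038.95 → $3,425.37
After Oct 11: 556 on hand, pool $5,931.78 (≈ $10.6687 each)
After Oct 15: 912 on hand, pool $9,402.78 (≈ $10.3101 each)
Oct 17, sell 767: 767/912 × $9,402.78 → $7,907.82
Total COGS = $3,425.37 + $7,907.82 = $11,333.19
Ending inventory (cost pool remaining) = $1,494.96

COGS = $11,333.19; ending inventory = $1,494.96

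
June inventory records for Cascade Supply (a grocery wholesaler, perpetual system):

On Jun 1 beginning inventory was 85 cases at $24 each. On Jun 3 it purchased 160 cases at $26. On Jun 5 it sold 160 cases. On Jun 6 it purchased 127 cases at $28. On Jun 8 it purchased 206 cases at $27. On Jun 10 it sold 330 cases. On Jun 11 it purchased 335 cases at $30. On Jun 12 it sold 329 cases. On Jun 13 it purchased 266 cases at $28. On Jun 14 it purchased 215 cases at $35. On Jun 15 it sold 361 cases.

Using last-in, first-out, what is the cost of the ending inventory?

Jun 5, 160 sold [LIFO — newest first]: 160 @ $26 = $4,160
Jun 10, 330 sold [LIFO — newest first]: 206 @ $27 + 124 @ $28 = $9,034
Jun 12, 329 sold [LIFO — newest first]: 329 @ $30 = $9,870
Jun 15, 361 sold [LIFO — newest first]: 215 @ $35 + 146 @ $28 = $11,613
Total COGS = $4,160 + $9,034 + $9,870 + $11,613 = $34,677
Ending inventory: 85 @ $24 + 3 @ $28 + 6 @ $30 + 120 @ $28 = $5,664

Ending inventory = $5,664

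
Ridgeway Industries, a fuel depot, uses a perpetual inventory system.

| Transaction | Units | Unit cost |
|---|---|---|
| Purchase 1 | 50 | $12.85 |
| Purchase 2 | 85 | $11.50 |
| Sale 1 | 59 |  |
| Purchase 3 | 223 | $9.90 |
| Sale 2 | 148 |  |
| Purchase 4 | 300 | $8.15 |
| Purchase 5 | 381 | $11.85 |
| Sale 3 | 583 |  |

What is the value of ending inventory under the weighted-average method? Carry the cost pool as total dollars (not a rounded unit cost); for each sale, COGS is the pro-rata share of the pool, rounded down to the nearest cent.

Ending inventory = $2,554.46

After Purchase 1: 50 on hand, pool $642.50 (≈ $12.8500 each)
After Purchase 2: 135 on hand, pool $1,620.00 (≈ $12.0000 each)
Sale 1, sell 59: 59/135 × $1,620.00 → $708.00
After Purchase 3: 299 on hand, pool $3,119.70 (≈ $10.4338 each)
Sale 2, sell 148: 148/299 × $3,119.70 → $1,544.19
After Purchase 4: 451 on hand, pool $4,020.51 (≈ $8.9147 each)
After Purchase 5: 832 on hand, pool $8,535.36 (≈ $10.2588 each)
Sale 3, sell 583: 583/832 × $8,535.36 → $5,980.90
Total COGS = $708.00 + $1,544.19 + $5,980.90 = $8,233.09
Ending inventory (cost pool remaining) = $2,554.46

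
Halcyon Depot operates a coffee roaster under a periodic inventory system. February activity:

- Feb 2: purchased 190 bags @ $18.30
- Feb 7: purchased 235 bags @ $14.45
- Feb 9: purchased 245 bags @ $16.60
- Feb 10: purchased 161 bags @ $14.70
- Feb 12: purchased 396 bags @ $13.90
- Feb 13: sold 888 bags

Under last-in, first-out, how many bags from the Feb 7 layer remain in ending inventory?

Feb 13, 888 sold [LIFO — newest first]: 396 @ $13.90 + 161 @ $14.70 + 245 @ $16.60 + 86 @ $14.45 = $13,180.80
Ending inventory: 190 @ $18.30 + 149 @ $14.45 = $5,630.05

149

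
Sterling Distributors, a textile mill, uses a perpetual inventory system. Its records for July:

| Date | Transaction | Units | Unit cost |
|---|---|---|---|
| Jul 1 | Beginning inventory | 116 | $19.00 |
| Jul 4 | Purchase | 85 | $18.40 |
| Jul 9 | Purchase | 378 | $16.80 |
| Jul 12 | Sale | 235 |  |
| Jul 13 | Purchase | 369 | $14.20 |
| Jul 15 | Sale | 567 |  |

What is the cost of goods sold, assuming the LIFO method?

Jul 12, 235 sold [LIFO — newest first]: 235 @ $16.80 = $3,948.00
Jul 15, 567 sold [LIFO — newest first]: 369 @ $14.20 + 143 @ $16.80 + 55 @ $18.40 = $8,654.20
Total COGS = $3,948.00 + $8,654.20 = $12,602.20
Ending inventory: 116 @ $19.00 + 30 @ $18.40 = $2,756.00

COGS = $12,602.20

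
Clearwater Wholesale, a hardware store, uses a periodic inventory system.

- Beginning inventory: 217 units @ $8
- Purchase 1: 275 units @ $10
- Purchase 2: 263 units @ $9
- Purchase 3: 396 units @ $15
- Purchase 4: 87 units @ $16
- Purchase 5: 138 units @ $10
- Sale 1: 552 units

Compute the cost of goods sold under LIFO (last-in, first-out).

COGS = $7,677

Sale 1 (552) [LIFO — newest first]: 138 @ $10 + 87 @ $16 + 327 @ $15 = $7,677
Ending inventory: 217 @ $8 + 275 @ $10 + 263 @ $9 + 69 @ $15 = $7,888
Check: goods available $15,565 = COGS $7,677 + ending $7,888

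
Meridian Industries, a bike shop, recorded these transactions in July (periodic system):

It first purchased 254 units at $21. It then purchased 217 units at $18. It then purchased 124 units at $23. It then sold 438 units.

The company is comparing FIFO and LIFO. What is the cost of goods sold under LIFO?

FIFO COGS: 254 @ $21 + 184 @ $18 = $8,646
LIFO COGS: 124 @ $23 + 217 @ $18 + 97 @ $21 = $8,795

COGS = $8,795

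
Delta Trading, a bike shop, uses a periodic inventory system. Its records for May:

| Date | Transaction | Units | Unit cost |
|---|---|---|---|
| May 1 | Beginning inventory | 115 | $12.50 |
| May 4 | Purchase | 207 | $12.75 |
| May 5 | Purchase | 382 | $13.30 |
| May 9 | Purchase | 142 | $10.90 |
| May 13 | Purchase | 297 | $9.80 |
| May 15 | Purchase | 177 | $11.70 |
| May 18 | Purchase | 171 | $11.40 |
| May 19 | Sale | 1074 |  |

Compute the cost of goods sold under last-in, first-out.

COGS = $12,295.80

May 19, 1074 sold [LIFO — newest first]: 171 @ $11.40 + 177 @ $11.70 + 297 @ $9.80 + 142 @ $10.90 + 287 @ $13.30 = $12,295.80
Ending inventory: 115 @ $12.50 + 207 @ $12.75 + 95 @ $13.30 = $5,340.25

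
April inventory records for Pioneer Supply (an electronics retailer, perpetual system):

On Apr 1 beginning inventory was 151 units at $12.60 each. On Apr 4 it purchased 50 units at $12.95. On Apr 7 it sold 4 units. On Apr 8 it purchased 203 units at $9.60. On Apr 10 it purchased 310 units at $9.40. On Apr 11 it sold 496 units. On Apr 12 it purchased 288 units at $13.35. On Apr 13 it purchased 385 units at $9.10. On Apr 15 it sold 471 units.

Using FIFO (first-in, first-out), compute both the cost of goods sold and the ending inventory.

COGS = $10,843.85; ending inventory = $3,917.35

Apr 7, 4 sold [FIFO — oldest first]: 4 @ $12.60 = $50.40
Apr 11, 496 sold [FIFO — oldest first]: 147 @ $12.60 + 50 @ $12.95 + 203 @ $9.60 + 96 @ $9.40 = $5,350.90
Apr 15, 471 sold [FIFO — oldest first]: 214 @ $9.40 + 257 @ $13.35 = $5,442.55
Total COGS = $50.40 + $5,350.90 + $5,442.55 = $10,843.85
Ending inventory: 31 @ $13.35 + 385 @ $9.10 = $3,917.35
Check: goods available $14,761.20 = COGS $10,843.85 + ending $3,917.35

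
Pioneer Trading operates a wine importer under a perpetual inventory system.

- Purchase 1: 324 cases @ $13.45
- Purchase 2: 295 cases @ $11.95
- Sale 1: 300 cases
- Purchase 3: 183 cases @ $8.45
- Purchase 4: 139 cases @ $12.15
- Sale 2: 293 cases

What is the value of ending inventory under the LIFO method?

Sale 1 (300) [LIFO — newest first]: 295 @ $11.95 + 5 @ $13.45 = $3,592.50
Sale 2 (293) [LIFO — newest first]: 139 @ $12.15 + 154 @ $8.45 = $2,990.15
Total COGS = $3,592.50 + $2,990.15 = $6,582.65
Ending inventory: 319 @ $13.45 + 29 @ $8.45 = $4,535.60
Check: goods available $11,118.25 = COGS $6,582.65 + ending $4,535.60

Ending inventory = $4,535.60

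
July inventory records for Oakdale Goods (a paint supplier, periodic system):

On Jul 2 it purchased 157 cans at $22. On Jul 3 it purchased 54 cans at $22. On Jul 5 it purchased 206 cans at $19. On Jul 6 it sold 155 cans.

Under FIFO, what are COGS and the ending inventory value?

COGS = $3,410; ending inventory = $5,146

Jul 6, 155 sold [FIFO — oldest first]: 155 @ $22 = $3,410
Ending inventory: 2 @ $22 + 54 @ $22 + 206 @ $19 = $5,146
Check: goods available $8,556 = COGS $3,410 + ending $5,146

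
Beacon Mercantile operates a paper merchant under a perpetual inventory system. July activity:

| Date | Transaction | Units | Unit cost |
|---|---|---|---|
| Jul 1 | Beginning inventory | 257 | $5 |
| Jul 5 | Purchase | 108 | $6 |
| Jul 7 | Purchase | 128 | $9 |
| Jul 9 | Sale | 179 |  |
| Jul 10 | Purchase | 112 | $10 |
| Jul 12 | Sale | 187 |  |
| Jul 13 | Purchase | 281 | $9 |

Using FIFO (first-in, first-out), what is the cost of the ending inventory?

Ending inventory = $4,792

Jul 9, 179 sold [FIFO — oldest first]: 179 @ $5 = $895
Jul 12, 187 sold [FIFO — oldest first]: 78 @ $5 + 108 @ $6 + 1 @ $9 = $1,047
Total COGS = $895 + $1,047 = $1,942
Ending inventory: 127 @ $9 + 112 @ $10 + 281 @ $9 = $4,792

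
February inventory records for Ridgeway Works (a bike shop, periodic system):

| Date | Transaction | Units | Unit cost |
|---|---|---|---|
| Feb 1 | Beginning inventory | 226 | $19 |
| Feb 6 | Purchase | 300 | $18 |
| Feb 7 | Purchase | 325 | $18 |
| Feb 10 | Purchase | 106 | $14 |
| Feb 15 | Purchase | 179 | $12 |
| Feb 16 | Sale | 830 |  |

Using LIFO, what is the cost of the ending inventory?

Feb 16, 830 sold [LIFO — newest first]: 179 @ $12 + 106 @ $14 + 325 @ $18 + 220 @ $18 = $13,442
Ending inventory: 226 @ $19 + 80 @ $18 = $5,734

Ending inventory = $5,734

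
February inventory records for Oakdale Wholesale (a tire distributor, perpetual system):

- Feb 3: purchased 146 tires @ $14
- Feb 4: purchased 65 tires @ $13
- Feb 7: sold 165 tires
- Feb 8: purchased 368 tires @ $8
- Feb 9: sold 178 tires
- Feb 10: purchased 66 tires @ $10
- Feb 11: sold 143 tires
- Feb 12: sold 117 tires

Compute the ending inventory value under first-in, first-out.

Feb 7, 165 sold [FIFO — oldest first]: 146 @ $14 + 19 @ $13 = $2,291
Feb 9, 178 sold [FIFO — oldest first]: 46 @ $13 + 132 @ $8 = $1,654
Feb 11, 143 sold [FIFO — oldest first]: 143 @ $8 = $1,144
Feb 12, 117 sold [FIFO — oldest first]: 93 @ $8 + 24 @ $10 = $984
Total COGS = $2,291 + $1,654 + $1,144 + $984 = $6,073
Ending inventory: 42 @ $10 = $420

Ending inventory = $420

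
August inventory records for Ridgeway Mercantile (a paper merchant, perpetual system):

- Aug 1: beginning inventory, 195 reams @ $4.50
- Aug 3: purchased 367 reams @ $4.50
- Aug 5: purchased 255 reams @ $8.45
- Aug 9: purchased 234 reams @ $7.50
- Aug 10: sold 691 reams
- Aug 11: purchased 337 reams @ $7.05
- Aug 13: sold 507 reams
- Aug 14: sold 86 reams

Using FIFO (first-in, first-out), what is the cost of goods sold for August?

COGS = $8,081.40

Aug 10, 691 sold [FIFO — oldest first]: 195 @ $4.50 + 367 @ $4.50 + 129 @ $8.45 = $3,619.05
Aug 13, 507 sold [FIFO — oldest first]: 126 @ $8.45 + 234 @ $7.50 + 147 @ $7.05 = $3,856.05
Aug 14, 86 sold [FIFO — oldest first]: 86 @ $7.05 = $606.30
Total COGS = $3,619.05 + $3,856.05 + $606.30 = $8,081.40
Ending inventory: 104 @ $7.05 = $733.20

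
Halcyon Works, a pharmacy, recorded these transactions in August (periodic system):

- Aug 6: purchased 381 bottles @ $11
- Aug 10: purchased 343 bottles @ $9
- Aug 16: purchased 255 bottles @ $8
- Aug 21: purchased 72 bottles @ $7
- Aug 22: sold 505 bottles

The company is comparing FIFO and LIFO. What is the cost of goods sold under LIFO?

COGS = $4,146

FIFO COGS: 381 @ $11 + 124 @ $9 = $5,307
LIFO COGS: 72 @ $7 + 255 @ $8 + 178 @ $9 = $4,146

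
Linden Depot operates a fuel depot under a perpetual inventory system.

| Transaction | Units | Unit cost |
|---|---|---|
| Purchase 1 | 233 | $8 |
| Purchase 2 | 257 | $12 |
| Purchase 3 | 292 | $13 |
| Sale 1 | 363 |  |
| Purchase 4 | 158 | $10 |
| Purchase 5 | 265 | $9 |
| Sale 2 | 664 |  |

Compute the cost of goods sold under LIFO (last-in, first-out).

Sale 1 (363) [LIFO — newest first]: 292 @ $13 + 71 @ $12 = $4,648
Sale 2 (664) [LIFO — newest first]: 265 @ $9 + 158 @ $10 + 186 @ $12 + 55 @ $8 = $6,637
Total COGS = $4,648 + $6,637 = $11,285
Ending inventory: 178 @ $8 = $1,424

COGS = $11,285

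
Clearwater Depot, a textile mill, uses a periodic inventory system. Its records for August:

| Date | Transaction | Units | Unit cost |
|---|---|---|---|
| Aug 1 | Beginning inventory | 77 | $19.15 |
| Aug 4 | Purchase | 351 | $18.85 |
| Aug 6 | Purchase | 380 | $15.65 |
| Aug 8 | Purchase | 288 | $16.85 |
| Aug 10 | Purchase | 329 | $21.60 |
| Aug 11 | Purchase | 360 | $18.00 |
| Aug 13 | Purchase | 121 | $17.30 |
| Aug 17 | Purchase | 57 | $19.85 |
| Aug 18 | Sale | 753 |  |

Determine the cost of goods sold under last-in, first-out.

Aug 18, 753 sold [LIFO — newest first]: 57 @ $19.85 + 121 @ $17.30 + 360 @ $18.00 + 215 @ $21.60 = $14,348.75
Ending inventory: 77 @ $19.15 + 351 @ $18.85 + 380 @ $15.65 + 288 @ $16.85 + 114 @ $21.60 = $21,353.10

COGS = $14,348.75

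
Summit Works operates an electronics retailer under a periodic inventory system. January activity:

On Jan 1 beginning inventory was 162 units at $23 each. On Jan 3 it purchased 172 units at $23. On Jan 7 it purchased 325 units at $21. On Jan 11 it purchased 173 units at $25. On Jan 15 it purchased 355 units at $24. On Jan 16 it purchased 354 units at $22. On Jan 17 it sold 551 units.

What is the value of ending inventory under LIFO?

Ending inventory = $22,624

Jan 17, 551 sold [LIFO — newest first]: 354 @ $22 + 197 @ $24 = $12,516
Ending inventory: 162 @ $23 + 172 @ $23 + 325 @ $21 + 173 @ $25 + 158 @ $24 = $22,624
Check: goods available $35,140 = COGS $12,516 + ending $22,624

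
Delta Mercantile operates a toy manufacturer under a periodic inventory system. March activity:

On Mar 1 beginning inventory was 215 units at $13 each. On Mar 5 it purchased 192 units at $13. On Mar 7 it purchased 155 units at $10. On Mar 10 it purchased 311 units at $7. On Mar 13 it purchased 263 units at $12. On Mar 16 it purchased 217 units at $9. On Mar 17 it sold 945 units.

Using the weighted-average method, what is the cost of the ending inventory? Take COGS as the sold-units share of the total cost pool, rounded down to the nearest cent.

Mar 17, sell 945: 945/1353 × $14,127.00 → $9,866.97
Ending inventory (cost pool remaining) = $4,260.03

Ending inventory = $4,260.03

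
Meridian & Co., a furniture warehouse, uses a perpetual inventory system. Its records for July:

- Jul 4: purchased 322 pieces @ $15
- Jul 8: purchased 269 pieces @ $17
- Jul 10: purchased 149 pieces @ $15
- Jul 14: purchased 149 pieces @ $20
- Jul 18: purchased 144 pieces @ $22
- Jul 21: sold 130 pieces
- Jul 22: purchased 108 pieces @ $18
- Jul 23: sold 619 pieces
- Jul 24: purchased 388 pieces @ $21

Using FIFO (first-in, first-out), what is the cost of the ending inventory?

Jul 21, 130 sold [FIFO — oldest first]: 130 @ $15 = $1,950
Jul 23, 619 sold [FIFO — oldest first]: 192 @ $15 + 269 @ $17 + 149 @ $15 + 9 @ $20 = $9,868
Total COGS = $1,950 + $9,868 = $11,818
Ending inventory: 140 @ $20 + 144 @ $22 + 108 @ $18 + 388 @ $21 = $16,060

Ending inventory = $16,060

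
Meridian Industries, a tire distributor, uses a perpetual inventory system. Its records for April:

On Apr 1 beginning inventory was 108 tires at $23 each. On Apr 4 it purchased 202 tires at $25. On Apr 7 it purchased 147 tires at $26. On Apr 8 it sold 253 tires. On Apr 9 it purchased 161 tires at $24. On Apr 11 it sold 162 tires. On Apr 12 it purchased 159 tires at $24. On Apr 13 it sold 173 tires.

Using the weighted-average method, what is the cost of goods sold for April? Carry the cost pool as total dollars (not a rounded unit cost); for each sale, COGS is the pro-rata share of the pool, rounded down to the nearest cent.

After Apr 1: 108 on hand, pool $2,484.00 (≈ $23.0000 each)
After Apr 4: 310 on hand, pool $7,534.00 (≈ $24.3032 each)
After Apr 7: 457 on hand, pool $11,356.00 (≈ $24.8490 each)
Apr 8, sell 253: 253/457 × $11,356.00 → $6,286.80
After Apr 9: 365 on hand, pool $8,933.20 (≈ $24.4745 each)
Apr 11, sell 162: 162/365 × $8,933.20 → $3,964.87
After Apr 12: 362 on hand, pool $8,784.33 (≈ $24.2661 each)
Apr 13, sell 173: 173/362 × $8,784.33 → $4,198.03
Total COGS = $6,286.80 + $3,964.87 + $4,198.03 = $14,449.70
Ending inventory (cost pool remaining) = $4,586.30

COGS = $14,449.70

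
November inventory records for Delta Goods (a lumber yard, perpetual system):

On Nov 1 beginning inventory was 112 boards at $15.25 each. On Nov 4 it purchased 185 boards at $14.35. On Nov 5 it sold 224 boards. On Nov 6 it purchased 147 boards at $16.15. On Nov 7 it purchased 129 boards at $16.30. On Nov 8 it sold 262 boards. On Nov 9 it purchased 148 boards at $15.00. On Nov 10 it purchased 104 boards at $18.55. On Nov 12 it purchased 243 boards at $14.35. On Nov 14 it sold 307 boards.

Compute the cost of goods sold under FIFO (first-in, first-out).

Nov 5, 224 sold [FIFO — oldest first]: 112 @ $15.25 + 112 @ $14.35 = $3,315.20
Nov 8, 262 sold [FIFO — oldest first]: 73 @ $14.35 + 147 @ $16.15 + 42 @ $16.30 = $4,106.20
Nov 14, 307 sold [FIFO — oldest first]: 87 @ $16.30 + 148 @ $15.00 + 72 @ $18.55 = $4,973.70
Total COGS = $3,315.20 + $4,106.20 + $4,973.70 = $12,395.10
Ending inventory: 32 @ $18.55 + 243 @ $14.35 = $4,080.65

COGS = $12,395.10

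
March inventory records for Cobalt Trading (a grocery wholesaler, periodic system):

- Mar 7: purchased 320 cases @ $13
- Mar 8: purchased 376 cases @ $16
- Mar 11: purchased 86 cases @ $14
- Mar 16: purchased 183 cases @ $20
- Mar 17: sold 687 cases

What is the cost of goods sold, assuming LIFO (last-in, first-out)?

Mar 17, 687 sold [LIFO — newest first]: 183 @ $20 + 86 @ $14 + 376 @ $16 + 42 @ $13 = $11,426
Ending inventory: 278 @ $13 = $3,614

COGS = $11,426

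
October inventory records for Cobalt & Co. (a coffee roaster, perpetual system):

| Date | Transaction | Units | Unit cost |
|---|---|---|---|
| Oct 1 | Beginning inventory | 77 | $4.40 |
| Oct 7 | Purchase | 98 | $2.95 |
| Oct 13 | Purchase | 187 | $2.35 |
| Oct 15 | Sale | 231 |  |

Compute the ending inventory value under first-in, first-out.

Oct 15, 231 sold [FIFO — oldest first]: 77 @ $4.40 + 98 @ $2.95 + 56 @ $2.35 = $759.50
Ending inventory: 131 @ $2.35 = $307.85
Check: goods available $1,067.35 = COGS $759.50 + ending $307.85

Ending inventory = $307.85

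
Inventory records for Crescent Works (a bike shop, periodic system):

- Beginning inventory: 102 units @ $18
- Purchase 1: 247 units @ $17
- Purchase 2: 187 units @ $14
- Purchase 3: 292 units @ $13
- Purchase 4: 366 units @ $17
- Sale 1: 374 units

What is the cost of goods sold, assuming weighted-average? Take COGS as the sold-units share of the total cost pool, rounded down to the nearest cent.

COGS = $5,848.37

Sale 1, sell 374: 374/1194 × $18,671.00 → $5,848.37
Ending inventory (cost pool remaining) = $12,822.63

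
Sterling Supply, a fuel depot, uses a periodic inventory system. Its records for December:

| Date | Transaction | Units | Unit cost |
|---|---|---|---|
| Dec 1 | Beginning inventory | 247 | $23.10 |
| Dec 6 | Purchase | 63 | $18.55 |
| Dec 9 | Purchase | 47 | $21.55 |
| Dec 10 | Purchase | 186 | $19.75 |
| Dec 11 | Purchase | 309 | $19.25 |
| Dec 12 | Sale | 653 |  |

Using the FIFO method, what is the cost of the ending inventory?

Ending inventory = $3,830.75

Dec 12, 653 sold [FIFO — oldest first]: 247 @ $23.10 + 63 @ $18.55 + 47 @ $21.55 + 186 @ $19.75 + 110 @ $19.25 = $13,678.20
Ending inventory: 199 @ $19.25 = $3,830.75
Check: goods available $17,508.95 = COGS $13,678.20 + ending $3,830.75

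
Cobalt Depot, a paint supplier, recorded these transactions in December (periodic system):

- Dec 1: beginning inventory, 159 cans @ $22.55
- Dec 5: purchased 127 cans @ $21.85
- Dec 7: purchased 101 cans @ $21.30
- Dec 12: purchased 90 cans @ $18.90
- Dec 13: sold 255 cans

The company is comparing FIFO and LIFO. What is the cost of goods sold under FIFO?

FIFO COGS: 159 @ $22.55 + 96 @ $21.85 = $5,683.05
LIFO COGS: 90 @ $18.90 + 101 @ $21.30 + 64 @ $21.85 = $5,250.70

COGS = $5,683.05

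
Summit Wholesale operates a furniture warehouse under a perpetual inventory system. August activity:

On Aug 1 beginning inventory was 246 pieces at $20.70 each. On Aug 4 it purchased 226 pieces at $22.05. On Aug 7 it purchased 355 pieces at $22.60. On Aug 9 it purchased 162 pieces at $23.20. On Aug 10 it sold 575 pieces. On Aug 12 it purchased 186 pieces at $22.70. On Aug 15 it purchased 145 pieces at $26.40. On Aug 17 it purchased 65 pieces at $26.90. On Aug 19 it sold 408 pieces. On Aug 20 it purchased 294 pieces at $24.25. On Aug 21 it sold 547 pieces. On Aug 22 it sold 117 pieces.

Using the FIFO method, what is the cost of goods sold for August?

Aug 10, 575 sold [FIFO — oldest first]: 246 @ $20.70 + 226 @ $22.05 + 103 @ $22.60 = $12,403.30
Aug 19, 408 sold [FIFO — oldest first]: 252 @ $22.60 + 156 @ $23.20 = $9,314.40
Aug 21, 547 sold [FIFO — oldest first]: 6 @ $23.20 + 186 @ $22.70 + 145 @ $26.40 + 65 @ $26.90 + 145 @ $24.25 = $13,454.15
Aug 22, 117 sold [FIFO — oldest first]: 117 @ $24.25 = $2,837.25
Total COGS = $12,403.30 + $9,314.40 + $13,454.15 + $2,837.25 = $38,009.10
Ending inventory: 32 @ $24.25 = $776.00
Check: goods available $38,785.10 = COGS $38,009.10 + ending $776.00

COGS = $38,009.10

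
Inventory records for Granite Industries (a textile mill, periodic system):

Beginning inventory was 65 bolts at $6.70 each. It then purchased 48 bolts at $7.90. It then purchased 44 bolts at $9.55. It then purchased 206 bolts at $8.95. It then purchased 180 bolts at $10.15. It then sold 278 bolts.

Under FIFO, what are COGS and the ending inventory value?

COGS = $2,317.85; ending inventory = $2,587.75

Sale 1 (278) [FIFO — oldest first]: 65 @ $6.70 + 48 @ $7.90 + 44 @ $9.55 + 121 @ $8.95 = $2,317.85
Ending inventory: 85 @ $8.95 + 180 @ $10.15 = $2,587.75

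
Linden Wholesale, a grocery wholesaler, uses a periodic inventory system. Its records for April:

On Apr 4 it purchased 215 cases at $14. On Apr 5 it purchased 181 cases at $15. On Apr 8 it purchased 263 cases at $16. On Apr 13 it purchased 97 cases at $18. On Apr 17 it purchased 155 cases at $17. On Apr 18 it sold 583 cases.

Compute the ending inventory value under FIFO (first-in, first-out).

Ending inventory = $5,597

Apr 18, 583 sold [FIFO — oldest first]: 215 @ $14 + 181 @ $15 + 187 @ $16 = $8,717
Ending inventory: 76 @ $16 + 97 @ $18 + 155 @ $17 = $5,597
Check: goods available $14,314 = COGS $8,717 + ending $5,597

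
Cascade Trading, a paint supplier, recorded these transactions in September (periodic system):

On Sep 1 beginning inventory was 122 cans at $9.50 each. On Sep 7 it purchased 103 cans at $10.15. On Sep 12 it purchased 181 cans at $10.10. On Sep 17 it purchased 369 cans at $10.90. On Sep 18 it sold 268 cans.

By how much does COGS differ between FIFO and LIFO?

$282.45

FIFO COGS: 122 @ $9.50 + 103 @ $10.15 + 43 @ $10.10 = $2,638.75
LIFO COGS: 268 @ $10.90 = $2,921.20
Difference = |$2,638.75 − $2,921.20| = $282.45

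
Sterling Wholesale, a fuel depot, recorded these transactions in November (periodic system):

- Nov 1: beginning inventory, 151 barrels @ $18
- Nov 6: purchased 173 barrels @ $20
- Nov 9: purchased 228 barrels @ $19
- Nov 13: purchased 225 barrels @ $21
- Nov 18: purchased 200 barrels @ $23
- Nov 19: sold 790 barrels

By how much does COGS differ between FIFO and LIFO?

FIFO COGS: 151 @ $18 + 173 @ $20 + 228 @ $19 + 225 @ $21 + 13 @ $23 = $15,534
LIFO COGS: 200 @ $23 + 225 @ $21 + 228 @ $19 + 137 @ $20 = $16,397
Difference = |$15,534 − $16,397| = $863

$863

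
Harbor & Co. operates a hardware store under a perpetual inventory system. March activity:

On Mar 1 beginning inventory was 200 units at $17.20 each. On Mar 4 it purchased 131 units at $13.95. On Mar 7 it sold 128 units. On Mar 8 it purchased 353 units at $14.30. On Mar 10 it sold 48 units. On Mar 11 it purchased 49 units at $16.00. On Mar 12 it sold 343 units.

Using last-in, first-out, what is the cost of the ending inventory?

Mar 7, 128 sold [LIFO — newest first]: 128 @ $13.95 = $1,785.60
Mar 10, 48 sold [LIFO — newest first]: 48 @ $14.30 = $686.40
Mar 12, 343 sold [LIFO — newest first]: 49 @ $16.00 + 294 @ $14.30 = $4,988.20
Total COGS = $1,785.60 + $686.40 + $4,988.20 = $7,460.20
Ending inventory: 200 @ $17.20 + 3 @ $13.95 + 11 @ $14.30 = $3,639.15

Ending inventory = $3,639.15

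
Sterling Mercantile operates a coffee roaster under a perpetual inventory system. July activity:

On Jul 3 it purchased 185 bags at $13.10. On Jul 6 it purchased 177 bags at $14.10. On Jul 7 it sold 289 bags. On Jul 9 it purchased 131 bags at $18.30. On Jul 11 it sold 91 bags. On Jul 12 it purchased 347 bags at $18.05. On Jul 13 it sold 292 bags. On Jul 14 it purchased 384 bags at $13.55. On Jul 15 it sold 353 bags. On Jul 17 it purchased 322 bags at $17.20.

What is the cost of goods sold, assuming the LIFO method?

COGS = $15,681.95

Jul 7, 289 sold [LIFO — newest first]: 177 @ $14.10 + 112 @ $13.10 = $3,962.90
Jul 11, 91 sold [LIFO — newest first]: 91 @ $18.30 = $1,665.30
Jul 13, 292 sold [LIFO — newest first]: 292 @ $18.05 = $5,270.60
Jul 15, 353 sold [LIFO — newest first]: 353 @ $13.55 = $4,783.15
Total COGS = $3,962.90 + $1,665.30 + $5,270.60 + $4,783.15 = $15,681.95
Ending inventory: 73 @ $13.10 + 40 @ $18.30 + 55 @ $18.05 + 31 @ $13.55 + 322 @ $17.20 = $8,639.50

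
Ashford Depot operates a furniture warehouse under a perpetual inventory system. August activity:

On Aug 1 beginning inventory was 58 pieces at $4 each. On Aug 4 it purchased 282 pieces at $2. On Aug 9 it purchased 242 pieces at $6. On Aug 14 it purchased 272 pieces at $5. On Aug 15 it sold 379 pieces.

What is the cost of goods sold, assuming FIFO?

Aug 15, 379 sold [FIFO — oldest first]: 58 @ $4 + 282 @ $2 + 39 @ $6 = $1,030
Ending inventory: 203 @ $6 + 272 @ $5 = $2,578

COGS = $1,030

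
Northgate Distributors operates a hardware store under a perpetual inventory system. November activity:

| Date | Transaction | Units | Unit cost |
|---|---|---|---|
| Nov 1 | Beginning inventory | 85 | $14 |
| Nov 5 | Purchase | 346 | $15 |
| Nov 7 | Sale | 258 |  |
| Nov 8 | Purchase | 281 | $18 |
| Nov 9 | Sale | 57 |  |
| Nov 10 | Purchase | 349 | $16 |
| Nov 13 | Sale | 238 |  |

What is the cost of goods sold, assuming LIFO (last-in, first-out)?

COGS = $8,704

Nov 7, 258 sold [LIFO — newest first]: 258 @ $15 = $3,870
Nov 9, 57 sold [LIFO — newest first]: 57 @ $18 = $1,026
Nov 13, 238 sold [LIFO — newest first]: 238 @ $16 = $3,808
Total COGS = $3,870 + $1,026 + $3,808 = $8,704
Ending inventory: 85 @ $14 + 88 @ $15 + 224 @ $18 + 111 @ $16 = $8,318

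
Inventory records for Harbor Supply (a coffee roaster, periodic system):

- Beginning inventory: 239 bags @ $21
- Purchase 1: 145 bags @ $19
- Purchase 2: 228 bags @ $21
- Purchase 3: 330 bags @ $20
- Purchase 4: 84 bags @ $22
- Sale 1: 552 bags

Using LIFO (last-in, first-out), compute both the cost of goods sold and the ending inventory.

COGS = $11,346; ending inventory = $9,664

Sale 1 (552) [LIFO — newest first]: 84 @ $22 + 330 @ $20 + 138 @ $21 = $11,346
Ending inventory: 239 @ $21 + 145 @ $19 + 90 @ $21 = $9,664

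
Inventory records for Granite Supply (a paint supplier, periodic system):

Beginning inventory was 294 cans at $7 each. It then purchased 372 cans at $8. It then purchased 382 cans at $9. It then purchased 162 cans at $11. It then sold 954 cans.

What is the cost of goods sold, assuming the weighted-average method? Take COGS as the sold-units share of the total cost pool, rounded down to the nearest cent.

COGS = $8,084.55

Sale 1, sell 954: 954/1210 × $10,254.00 → $8,084.55
Ending inventory (cost pool remaining) = $2,169.45
Check: goods available $10,254.00 = COGS $8,084.55 + ending $2,169.45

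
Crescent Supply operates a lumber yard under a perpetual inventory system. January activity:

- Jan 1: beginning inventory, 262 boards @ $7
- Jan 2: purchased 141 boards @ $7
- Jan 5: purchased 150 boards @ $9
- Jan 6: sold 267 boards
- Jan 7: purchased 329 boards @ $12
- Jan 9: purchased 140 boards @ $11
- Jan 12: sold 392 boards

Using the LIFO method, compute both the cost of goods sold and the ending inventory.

COGS = $6,733; ending inventory = $2,926

Jan 6, 267 sold [LIFO — newest first]: 150 @ $9 + 117 @ $7 = $2,169
Jan 12, 392 sold [LIFO — newest first]: 140 @ $11 + 252 @ $12 = $4,564
Total COGS = $2,169 + $4,564 = $6,733
Ending inventory: 262 @ $7 + 24 @ $7 + 77 @ $12 = $2,926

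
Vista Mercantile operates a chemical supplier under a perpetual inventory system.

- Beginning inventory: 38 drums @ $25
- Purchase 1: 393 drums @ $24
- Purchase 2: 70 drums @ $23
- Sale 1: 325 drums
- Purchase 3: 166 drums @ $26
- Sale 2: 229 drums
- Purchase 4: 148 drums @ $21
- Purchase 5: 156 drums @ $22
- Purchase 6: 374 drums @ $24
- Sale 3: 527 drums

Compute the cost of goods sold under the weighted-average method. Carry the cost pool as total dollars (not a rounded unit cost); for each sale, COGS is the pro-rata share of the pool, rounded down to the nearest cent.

After Beginning: 38 on hand, pool $950.00 (≈ $25.0000 each)
After Purchase 1: 431 on hand, pool $10,382.00 (≈ $24.0882 each)
After Purchase 2: 501 on hand, pool $11,992.00 (≈ $23.9361 each)
Sale 1, sell 325: 325/501 × $11,992.00 → $7,779.24
After Purchase 3: 342 on hand, pool $8,528.76 (≈ $24.9379 each)
Sale 2, sell 229: 229/342 × $8,528.76 → $5,710.77
After Purchase 4: 261 on hand, pool $5,925.99 (≈ $22.7049 each)
After Purchase 5: 417 on hand, pool $9,357.99 (≈ $22.4412 each)
After Purchase 6: 791 on hand, pool $18,333.99 (≈ $23.1782 each)
Sale 3, sell 527: 527/791 × $18,333.99 → $12,214.93
Total COGS = $7,779.24 + $5,710.77 + $12,214.93 = $25,704.94
Ending inventory (cost pool remaining) = $6,119.06

COGS = $25,704.94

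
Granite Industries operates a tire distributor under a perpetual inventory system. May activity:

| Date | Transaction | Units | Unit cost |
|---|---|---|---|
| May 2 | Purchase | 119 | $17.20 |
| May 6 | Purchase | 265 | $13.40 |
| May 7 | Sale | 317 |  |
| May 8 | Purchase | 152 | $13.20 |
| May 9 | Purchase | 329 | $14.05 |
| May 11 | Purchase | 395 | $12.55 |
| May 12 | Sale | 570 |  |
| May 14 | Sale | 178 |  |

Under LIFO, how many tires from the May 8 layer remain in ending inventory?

128

May 7, 317 sold [LIFO — newest first]: 265 @ $13.40 + 52 @ $17.20 = $4,445.40
May 12, 570 sold [LIFO — newest first]: 395 @ $12.55 + 175 @ $14.05 = $7,416.00
May 14, 178 sold [LIFO — newest first]: 154 @ $14.05 + 24 @ $13.20 = $2,480.50
Total COGS = $4,445.40 + $7,416.00 + $2,480.50 = $14,341.90
Ending inventory: 67 @ $17.20 + 128 @ $13.20 = $2,842.00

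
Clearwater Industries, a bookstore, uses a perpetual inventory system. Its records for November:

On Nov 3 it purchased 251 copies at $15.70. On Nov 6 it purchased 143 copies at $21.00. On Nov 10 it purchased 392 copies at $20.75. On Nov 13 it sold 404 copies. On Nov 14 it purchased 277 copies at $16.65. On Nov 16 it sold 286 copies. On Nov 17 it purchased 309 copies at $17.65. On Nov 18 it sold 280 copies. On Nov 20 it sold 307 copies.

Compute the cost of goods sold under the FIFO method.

Nov 13, 404 sold [FIFO — oldest first]: 251 @ $15.70 + 143 @ $21.00 + 10 @ $20.75 = $7,151.20
Nov 16, 286 sold [FIFO — oldest first]: 286 @ $20.75 = $5,934.50
Nov 18, 280 sold [FIFO — oldest first]: 96 @ $20.75 + 184 @ $16.65 = $5,055.60
Nov 20, 307 sold [FIFO — oldest first]: 93 @ $16.65 + 214 @ $17.65 = $5,325.55
Total COGS = $7,151.20 + $5,934.50 + $5,055.60 + $5,325.55 = $23,466.85
Ending inventory: 95 @ $17.65 = $1,676.75

COGS = $23,466.85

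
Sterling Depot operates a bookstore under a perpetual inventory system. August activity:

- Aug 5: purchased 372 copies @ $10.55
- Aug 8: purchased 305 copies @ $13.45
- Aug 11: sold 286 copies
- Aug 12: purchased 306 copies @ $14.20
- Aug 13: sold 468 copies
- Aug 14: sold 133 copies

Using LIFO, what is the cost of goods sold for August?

COGS = $11,359.25

Aug 11, 286 sold [LIFO — newest first]: 286 @ $13.45 = $3,846.70
Aug 13, 468 sold [LIFO — newest first]: 306 @ $14.20 + 19 @ $13.45 + 143 @ $10.55 = $6,109.40
Aug 14, 133 sold [LIFO — newest first]: 133 @ $10.55 = $1,403.15
Total COGS = $3,846.70 + $6,109.40 + $1,403.15 = $11,359.25
Ending inventory: 96 @ $10.55 = $1,012.80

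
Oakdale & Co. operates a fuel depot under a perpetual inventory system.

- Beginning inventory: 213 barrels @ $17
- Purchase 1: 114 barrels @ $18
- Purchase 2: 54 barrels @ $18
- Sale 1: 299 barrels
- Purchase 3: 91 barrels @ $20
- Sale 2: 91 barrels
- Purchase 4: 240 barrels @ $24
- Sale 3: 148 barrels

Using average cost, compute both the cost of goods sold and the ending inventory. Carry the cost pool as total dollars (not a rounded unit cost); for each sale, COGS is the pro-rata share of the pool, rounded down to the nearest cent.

After Beginning: 213 on hand, pool $3,621.00 (≈ $17.0000 each)
After Purchase 1: 327 on hand, pool $5,673.00 (≈ $17.3486 each)
After Purchase 2: 381 on hand, pool $6,645.00 (≈ $17.4409 each)
Sale 1, sell 299: 299/381 × $6,645.00 → $5,214.84
After Purchase 3: 173 on hand, pool $3,250.16 (≈ $18.7871 each)
Sale 2, sell 91: 91/173 × $3,250.16 → $1,709.62
After Purchase 4: 322 on hand, pool $7,300.54 (≈ $22.6725 each)
Sale 3, sell 148: 148/322 × $7,300.54 → $3,355.52
Total COGS = $5,214.84 + $1,709.62 + $3,355.52 = $10,279.98
Ending inventory (cost pool remaining) = $3,945.02
Check: goods available $14,225.00 = COGS $10,279.98 + ending $3,945.02

COGS = $10,279.98; ending inventory = $3,945.02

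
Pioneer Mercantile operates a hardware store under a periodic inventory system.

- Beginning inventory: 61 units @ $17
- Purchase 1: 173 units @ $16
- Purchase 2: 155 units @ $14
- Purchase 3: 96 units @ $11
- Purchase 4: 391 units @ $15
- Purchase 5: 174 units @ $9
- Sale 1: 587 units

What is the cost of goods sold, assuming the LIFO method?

COGS = $7,673

Sale 1 (587) [LIFO — newest first]: 174 @ $9 + 391 @ $15 + 22 @ $11 = $7,673
Ending inventory: 61 @ $17 + 173 @ $16 + 155 @ $14 + 74 @ $11 = $6,789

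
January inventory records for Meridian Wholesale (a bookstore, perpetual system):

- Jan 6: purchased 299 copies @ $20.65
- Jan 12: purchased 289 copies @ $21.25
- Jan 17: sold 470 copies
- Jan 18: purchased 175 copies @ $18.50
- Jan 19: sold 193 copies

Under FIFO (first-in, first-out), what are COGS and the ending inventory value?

COGS = $13,703.10; ending inventory = $1,850.00

Jan 17, 470 sold [FIFO — oldest first]: 299 @ $20.65 + 171 @ $21.25 = $9,808.10
Jan 19, 193 sold [FIFO — oldest first]: 118 @ $21.25 + 75 @ $18.50 = $3,895.00
Total COGS = $9,808.10 + $3,895.00 = $13,703.10
Ending inventory: 100 @ $18.50 = $1,850.00
Check: goods available $15,553.10 = COGS $13,703.10 + ending $1,850.00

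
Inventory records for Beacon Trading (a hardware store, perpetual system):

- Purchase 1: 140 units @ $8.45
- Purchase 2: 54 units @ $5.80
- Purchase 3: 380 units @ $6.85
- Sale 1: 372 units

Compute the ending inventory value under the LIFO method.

Sale 1 (372) [LIFO — newest first]: 372 @ $6.85 = $2,548.20
Ending inventory: 140 @ $8.45 + 54 @ $5.80 + 8 @ $6.85 = $1,551.00

Ending inventory = $1,551.00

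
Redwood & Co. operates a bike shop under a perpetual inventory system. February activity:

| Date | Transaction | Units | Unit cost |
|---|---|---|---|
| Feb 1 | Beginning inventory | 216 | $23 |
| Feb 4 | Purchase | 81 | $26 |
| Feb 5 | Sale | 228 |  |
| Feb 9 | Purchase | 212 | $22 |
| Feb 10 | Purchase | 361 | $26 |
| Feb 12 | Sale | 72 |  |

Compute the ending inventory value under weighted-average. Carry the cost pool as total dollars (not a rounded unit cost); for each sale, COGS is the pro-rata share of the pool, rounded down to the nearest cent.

After Feb 1: 216 on hand, pool $4,968.00 (≈ $23.0000 each)
After Feb 4: 297 on hand, pool $7,074.00 (≈ $23.8182 each)
Feb 5, sell 228: 228/297 × $7,074.00 → $5,430.54
After Feb 9: 281 on hand, pool $6,307.46 (≈ $22.4465 each)
After Feb 10: 642 on hand, pool $15,693.46 (≈ $24.4446 each)
Feb 12, sell 72: 72/642 × $15,693.46 → $1,760.01
Total COGS = $5,430.54 + $1,760.01 = $7,190.55
Ending inventory (cost pool remaining) = $13,933.45

Ending inventory = $13,933.45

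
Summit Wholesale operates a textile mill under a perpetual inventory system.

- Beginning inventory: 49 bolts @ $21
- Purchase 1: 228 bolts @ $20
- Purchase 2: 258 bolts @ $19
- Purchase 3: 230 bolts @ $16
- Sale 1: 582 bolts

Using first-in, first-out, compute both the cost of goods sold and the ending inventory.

COGS = $11,243; ending inventory = $2,928

Sale 1 (582) [FIFO — oldest first]: 49 @ $21 + 228 @ $20 + 258 @ $19 + 47 @ $16 = $11,243
Ending inventory: 183 @ $16 = $2,928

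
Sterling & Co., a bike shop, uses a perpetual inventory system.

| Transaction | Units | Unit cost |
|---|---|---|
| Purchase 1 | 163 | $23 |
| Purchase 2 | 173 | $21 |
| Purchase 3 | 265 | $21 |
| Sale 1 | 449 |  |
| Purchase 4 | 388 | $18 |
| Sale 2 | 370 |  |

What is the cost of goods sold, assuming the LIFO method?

COGS = $16,111

Sale 1 (449) [LIFO — newest first]: 265 @ $21 + 173 @ $21 + 11 @ $23 = $9,451
Sale 2 (370) [LIFO — newest first]: 370 @ $18 = $6,660
Total COGS = $9,451 + $6,660 = $16,111
Ending inventory: 152 @ $23 + 18 @ $18 = $3,820
Check: goods available $19,931 = COGS $16,111 + ending $3,820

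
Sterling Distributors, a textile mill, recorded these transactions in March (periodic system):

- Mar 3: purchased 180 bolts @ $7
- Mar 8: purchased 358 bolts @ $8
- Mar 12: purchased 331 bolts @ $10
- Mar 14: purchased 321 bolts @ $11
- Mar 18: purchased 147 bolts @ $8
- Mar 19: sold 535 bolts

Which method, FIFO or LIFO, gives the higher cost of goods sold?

LIFO

FIFO COGS: 180 @ $7 + 355 @ $8 = $4,100
LIFO COGS: 147 @ $8 + 321 @ $11 + 67 @ $10 = $5,377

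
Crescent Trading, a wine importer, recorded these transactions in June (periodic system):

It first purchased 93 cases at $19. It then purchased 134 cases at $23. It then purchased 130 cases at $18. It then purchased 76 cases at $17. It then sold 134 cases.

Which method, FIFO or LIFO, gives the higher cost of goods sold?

FIFO

FIFO COGS: 93 @ $19 + 41 @ $23 = $2,710
LIFO COGS: 76 @ $17 + 58 @ $18 = $2,336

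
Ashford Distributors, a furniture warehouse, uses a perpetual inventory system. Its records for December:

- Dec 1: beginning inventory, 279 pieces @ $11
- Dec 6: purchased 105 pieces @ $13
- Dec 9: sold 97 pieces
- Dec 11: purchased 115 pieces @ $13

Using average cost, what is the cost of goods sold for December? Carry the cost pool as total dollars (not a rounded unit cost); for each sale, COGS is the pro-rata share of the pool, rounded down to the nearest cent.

COGS = $1,120.04

After Dec 1: 279 on hand, pool $3,069.00 (≈ $11.0000 each)
After Dec 6: 384 on hand, pool $4,434.00 (≈ $11.5469 each)
Dec 9, sell 97: 97/384 × $4,434.00 → $1,120.04
After Dec 11: 402 on hand, pool $4,808.96 (≈ $11.9626 each)
Ending inventory (cost pool remaining) = $4,808.96
Check: goods available $5,929.00 = COGS $1,120.04 + ending $4,808.96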